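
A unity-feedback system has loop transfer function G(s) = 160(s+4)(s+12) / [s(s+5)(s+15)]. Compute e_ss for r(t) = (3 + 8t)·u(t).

5/64

The open loop has one pole at the origin → type 1 system. Treating each term separately:
  • 3: tracked with zero error.
  • 8t: e_ss = 8/K_v with K_v=102.4 → 5/64.
Total e_ss = 5/64.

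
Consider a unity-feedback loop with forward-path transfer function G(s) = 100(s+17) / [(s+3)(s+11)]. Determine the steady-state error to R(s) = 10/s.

330/1733

System type = 0 (no poles at s=0).
K_p = lim_{s→0} G(s) = 100·17 / (3·11) = 1700/33.
e_ss = 10/(1 + K_p) = 10/(1733/33) = 330/1733.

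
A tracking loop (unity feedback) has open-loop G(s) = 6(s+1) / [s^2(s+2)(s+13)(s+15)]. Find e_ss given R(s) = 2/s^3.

130

The open loop has two poles at the origin → type 2 system.
K_a = lim_{s→0} s^2·G(s) = 6·1 / (2·13·15) = 1/65.
r(t) = t^2 gives R(s) = 2/s^3.
e_ss = 2/K_a = 2/(1/65) = 130.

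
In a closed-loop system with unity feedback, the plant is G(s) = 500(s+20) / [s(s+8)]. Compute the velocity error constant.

1250

One free integrator in G(s): this is a type 1 system.
K_v = lim_{s→0} s·G(s) = 500·20 / (8) = 1250.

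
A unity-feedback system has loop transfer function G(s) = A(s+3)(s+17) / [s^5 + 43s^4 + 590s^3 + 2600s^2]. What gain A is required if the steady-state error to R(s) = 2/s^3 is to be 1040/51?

The denominator has no term below 2600s^2 — 2 poles at s=0, type 2.
K_a = lim_{s→0} s^2·G(s) = A·3·17 / 2600 = (51/2600)·A.
e_ss = 2/K_a = 1040/51 ⇒ K_a = 51/520 ⇒ A = (51/520)/(51/2600) = 5.

5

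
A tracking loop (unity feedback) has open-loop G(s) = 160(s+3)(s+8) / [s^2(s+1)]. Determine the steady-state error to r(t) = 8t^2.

The open loop has two poles at the origin → type 2 system.
K_a = lim_{s→0} s^2·G(s) = 160·3·8 / (1) = 3840.
r(t) = 8t^2 gives R(s) = 16/s^3.
e_ss = 16/K_a = 16/3840 = 1/240.

1/240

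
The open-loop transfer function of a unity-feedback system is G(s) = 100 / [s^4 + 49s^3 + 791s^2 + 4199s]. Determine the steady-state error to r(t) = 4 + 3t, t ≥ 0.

125.97

Lowest-order denominator term is 4199s, so the open loop has 1 pole at the origin → type 1 system. Treating each term separately:
  • 4: tracked with zero error.
  • 3t: e_ss = 3/K_v with K_v=100/4199 → 125.97.
Total e_ss = 125.97.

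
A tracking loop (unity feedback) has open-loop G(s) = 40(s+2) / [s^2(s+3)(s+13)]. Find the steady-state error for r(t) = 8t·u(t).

The open loop has two poles at the origin → type 2 system.
A type-2 system has K_v = ∞, so it tracks a ramp input with zero steady-state error.

0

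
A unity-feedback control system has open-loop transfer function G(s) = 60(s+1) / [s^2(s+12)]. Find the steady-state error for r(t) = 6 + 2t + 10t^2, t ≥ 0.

4

System type = 2 (two poles at s=0). Treating each term separately:
  • 6: tracked with zero error.
  • 2t: tracked with zero error.
  • 10t^2: e_ss = 20/K_a with K_a=5 → 4.
Total e_ss = 4.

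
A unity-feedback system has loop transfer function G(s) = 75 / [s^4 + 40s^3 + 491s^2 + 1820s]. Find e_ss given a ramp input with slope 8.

Factoring s from the denominator leaves a polynomial with constant term 1820, so the system is type 1.
K_v = lim_{s→0} s·G(s) = 75 / 1820 = 15/364.
e_ss = 8/K_v = 8/(15/364) = 2912/15.

2912/15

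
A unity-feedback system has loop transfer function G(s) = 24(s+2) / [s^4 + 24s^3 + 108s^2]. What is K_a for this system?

4/9

Factoring s^2 from the denominator leaves a polynomial with constant term 108, so the system is type 2.
K_a = lim_{s→0} s^2·G(s) = 24·2 / 108 = 4/9.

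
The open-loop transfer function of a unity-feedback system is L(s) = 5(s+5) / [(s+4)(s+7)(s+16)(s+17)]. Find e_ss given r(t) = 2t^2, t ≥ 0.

infinity

No free integrators in L(s): this is a type 0 system.
For a type-0 system K_a = 0, so e_ss to a parabolic input is unbounded.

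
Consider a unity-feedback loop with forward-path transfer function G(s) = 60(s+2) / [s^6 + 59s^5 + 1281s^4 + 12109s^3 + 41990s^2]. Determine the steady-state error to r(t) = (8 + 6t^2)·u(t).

4199

The denominator has no term below 41990s^2 — 2 poles at s=0, type 2. Treating each term separately:
  • 8: tracked with zero error.
  • 6t^2: e_ss = 12/K_a with K_a=12/4199 → 4199.
Total e_ss = 4199.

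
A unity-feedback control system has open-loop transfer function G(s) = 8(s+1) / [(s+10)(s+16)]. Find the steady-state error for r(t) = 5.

100/21

G(s) has no factors of s in the denominator, so the system is type 0.
K_p = lim_{s→0} G(s) = 8·1 / (10·16) = 0.05.
e_ss = 5/(1 + K_p) = 5/1.05 = 100/21.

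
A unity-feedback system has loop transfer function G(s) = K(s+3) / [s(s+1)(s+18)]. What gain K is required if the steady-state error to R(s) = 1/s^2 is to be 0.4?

The open loop has one pole at the origin → type 1 system.
K_v = lim_{s→0} s·G(s) = K·3 / (1·18) = (1/6)·K.
e_ss = 1/K_v = 0.4 ⇒ K_v = 2.5 ⇒ K = 2.5/(1/6) = 15.

15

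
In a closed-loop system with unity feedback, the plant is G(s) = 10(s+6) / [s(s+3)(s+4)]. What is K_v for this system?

System type = 1 (one pole at s=0).
K_v = lim_{s→0} s·G(s) = 10·6 / (3·4) = 5.

5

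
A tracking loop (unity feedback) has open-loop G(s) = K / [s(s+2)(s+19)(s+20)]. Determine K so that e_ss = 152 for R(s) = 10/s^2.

System type = 1 (one pole at s=0).
K_v = lim_{s→0} s·G(s) = K / (2·19·20) = (1/760)·K.
e_ss = 10/K_v = 152 ⇒ K_v = 5/76 ⇒ K = (5/76)/(1/760) = 50.

50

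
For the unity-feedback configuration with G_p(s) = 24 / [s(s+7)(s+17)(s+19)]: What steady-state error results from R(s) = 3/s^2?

System type = 1 (one pole at s=0).
K_v = lim_{s→0} s·G_p(s) = 24 / (7·17·19) = 24/2261.
e_ss = 3/K_v = 3/(24/2261) = 282.625.

282.625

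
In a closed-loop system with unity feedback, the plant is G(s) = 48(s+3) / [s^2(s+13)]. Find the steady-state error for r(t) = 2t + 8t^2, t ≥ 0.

The open loop has two poles at the origin → type 2 system. By superposition:
  • 2t: tracked with zero error.
  • 8t^2: e_ss = 16/K_a with K_a=144/13 → 13/9.
Total e_ss = 13/9.

13/9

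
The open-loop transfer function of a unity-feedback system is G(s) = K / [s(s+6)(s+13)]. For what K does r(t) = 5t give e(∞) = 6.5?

60

G(s) has one factor of s in the denominator, so the system is type 1.
K_v = lim_{s→0} s·G(s) = K / (6·13) = (1/78)·K.
e_ss = 5/K_v = 6.5 ⇒ K_v = 10/13 ⇒ K = (10/13)/(1/78) = 60.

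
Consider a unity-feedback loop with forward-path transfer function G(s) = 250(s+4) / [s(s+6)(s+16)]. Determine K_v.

System type = 1 (one pole at s=0).
K_v = lim_{s→0} s·G(s) = 250·4 / (6·16) = 125/12.

125/12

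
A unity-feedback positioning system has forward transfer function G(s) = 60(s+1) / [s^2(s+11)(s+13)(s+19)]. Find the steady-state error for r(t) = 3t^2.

System type = 2 (two poles at s=0).
K_a = lim_{s→0} s^2·G(s) = 60·1 / (11·13·19) = 60/2717.
r(t) = 3t^2 gives R(s) = 6/s^3.
e_ss = 6/K_a = 6/(60/2717) = 271.7.

271.7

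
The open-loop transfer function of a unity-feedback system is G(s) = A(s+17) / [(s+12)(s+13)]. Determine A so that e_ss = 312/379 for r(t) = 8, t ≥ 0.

G(s) has no factors of s in the denominator, so the system is type 0.
K_p = lim_{s→0} G(s) = A·17 / (12·13) = (17/156)·A.
e_ss = 8/(1 + K_p) = 312/379 ⇒ 1 + (17/156)·A = 379/39 ⇒ A = 80.

80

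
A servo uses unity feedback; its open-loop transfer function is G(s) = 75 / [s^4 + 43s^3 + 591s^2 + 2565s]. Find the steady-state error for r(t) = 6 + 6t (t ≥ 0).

205.2

The denominator has no term below 2565s — 1 pole at s=0, type 1. Taking each input component in turn:
  • 6: tracked with zero error.
  • 6t: e_ss = 6/K_v with K_v=5/171 → 205.2.
Total e_ss = 205.2.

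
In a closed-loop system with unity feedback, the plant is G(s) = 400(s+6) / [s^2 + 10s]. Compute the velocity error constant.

The denominator has no term below 10s — 1 pole at s=0, type 1.
K_v = lim_{s→0} s·G(s) = 400·6 / 10 = 240.

240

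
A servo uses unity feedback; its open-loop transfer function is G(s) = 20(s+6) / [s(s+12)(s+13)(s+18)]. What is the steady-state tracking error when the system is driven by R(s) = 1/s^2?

23.4

G(s) has one factor of s in the denominator, so the system is type 1.
K_v = lim_{s→0} s·G(s) = 20·6 / (12·13·18) = 5/117.
e_ss = 1/K_v = 1/(5/117) = 23.4.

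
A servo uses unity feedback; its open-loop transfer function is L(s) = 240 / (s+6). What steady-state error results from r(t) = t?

No free integrators in L(s): this is a type 0 system.
For a type-0 system K_v = 0, so e_ss to a ramp input is unbounded.

infinity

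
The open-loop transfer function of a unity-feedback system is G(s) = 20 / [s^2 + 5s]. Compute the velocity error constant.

Lowest-order denominator term is 5s, so the open loop has 1 pole at the origin → type 1 system.
K_v = lim_{s→0} s·G(s) = 20 / 5 = 4.

4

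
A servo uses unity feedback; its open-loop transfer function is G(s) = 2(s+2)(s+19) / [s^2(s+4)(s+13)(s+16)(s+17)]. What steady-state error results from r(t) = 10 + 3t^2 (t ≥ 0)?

G(s) has two factors of s in the denominator, so the system is type 2. Taking each input component in turn:
  • 10: tracked with zero error.
  • 3t^2: e_ss = 6/K_a with K_a=19/3536 → 21216/19.
Total e_ss = 21216/19.

21216/19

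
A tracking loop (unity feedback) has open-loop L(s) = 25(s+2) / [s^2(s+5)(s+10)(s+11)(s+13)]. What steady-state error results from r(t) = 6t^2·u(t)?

The open loop has two poles at the origin → type 2 system.
K_a = lim_{s→0} s^2·L(s) = 25·2 / (5·10·11·13) = 1/143.
r(t) = 6t^2 gives R(s) = 12/s^3.
e_ss = 12/K_a = 12/(1/143) = 1716.

1716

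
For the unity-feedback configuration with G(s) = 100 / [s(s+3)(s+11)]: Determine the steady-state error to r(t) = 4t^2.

System type = 1 (one pole at s=0).
For a type-1 system K_a = 0, so e_ss to a parabolic input is unbounded.

infinity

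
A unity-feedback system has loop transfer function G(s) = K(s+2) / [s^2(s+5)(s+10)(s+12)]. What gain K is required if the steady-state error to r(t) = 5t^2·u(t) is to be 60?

50

The open loop has two poles at the origin → type 2 system.
K_a = lim_{s→0} s^2·G(s) = K·2 / (5·10·12) = (1/300)·K.
e_ss = 10/K_a = 60 ⇒ K_a = 1/6 ⇒ K = (1/6)/(1/300) = 50.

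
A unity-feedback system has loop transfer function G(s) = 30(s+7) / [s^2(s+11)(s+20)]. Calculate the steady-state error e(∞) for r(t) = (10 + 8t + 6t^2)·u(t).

88/7

G(s) has two factors of s in the denominator, so the system is type 2. By superposition:
  • 10: tracked with zero error.
  • 8t: tracked with zero error.
  • 6t^2: e_ss = 12/K_a with K_a=21/22 → 88/7.
Total e_ss = 88/7.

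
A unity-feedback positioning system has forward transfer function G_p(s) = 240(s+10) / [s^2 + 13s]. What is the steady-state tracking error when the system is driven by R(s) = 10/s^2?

The denominator has no term below 13s — 1 pole at s=0, type 1.
K_v = lim_{s→0} s·G_p(s) = 240·10 / 13 = 2400/13.
e_ss = 10/K_v = 10/(2400/13) = 13/240.

13/240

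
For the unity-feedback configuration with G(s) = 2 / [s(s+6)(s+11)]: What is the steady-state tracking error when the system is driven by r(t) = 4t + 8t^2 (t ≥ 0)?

infinity

G(s) has one factor of s in the denominator, so the system is type 1. Treating each term separately:
  • 4t: e_ss = 4/K_v with K_v=1/33 → 132.
  • 8t^2: a type-1 system cannot track it, e_ss → ∞.
The unbounded component dominates.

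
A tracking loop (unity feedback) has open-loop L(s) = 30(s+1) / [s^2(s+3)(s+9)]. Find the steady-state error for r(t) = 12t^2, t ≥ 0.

21.6

The open loop has two poles at the origin → type 2 system.
K_a = lim_{s→0} s^2·L(s) = 30·1 / (3·9) = 10/9.
r(t) = 12t^2 gives R(s) = 24/s^3.
e_ss = 24/K_a = 24/(10/9) = 21.6.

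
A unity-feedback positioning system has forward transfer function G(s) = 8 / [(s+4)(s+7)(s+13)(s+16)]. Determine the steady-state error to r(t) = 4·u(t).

G(s) has no factors of s in the denominator, so the system is type 0.
K_p = lim_{s→0} G(s) = 8 / (4·7·13·16) = 1/728.
e_ss = 4/(1 + K_p) = 4/(729/728) = 2912/729.

2912/729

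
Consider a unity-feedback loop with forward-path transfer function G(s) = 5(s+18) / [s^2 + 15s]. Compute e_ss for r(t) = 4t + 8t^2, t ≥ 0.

infinity

Factoring s from the denominator leaves a polynomial with constant term 15, so the system is type 1. Treating each term separately:
  • 4t: e_ss = 4/K_v with K_v=6 → 2/3.
  • 8t^2: a type-1 system cannot track it, e_ss → ∞.
The unbounded component dominates.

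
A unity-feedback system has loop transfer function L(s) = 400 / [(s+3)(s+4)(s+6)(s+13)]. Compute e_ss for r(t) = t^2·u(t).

infinity

The open loop has no poles at the origin → type 0 system.
K_a = lim_{s→0} s^2·L(s) = 0; the steady-state error to this parabolic input grows without bound.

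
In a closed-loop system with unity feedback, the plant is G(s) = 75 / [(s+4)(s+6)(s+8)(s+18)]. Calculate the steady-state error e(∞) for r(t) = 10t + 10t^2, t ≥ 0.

G(s) has no factors of s in the denominator, so the system is type 0. Treating each term separately:
  • 10t: a type-0 system cannot track it, e_ss → ∞.
  • 10t^2: a type-0 system cannot track it, e_ss → ∞.
The unbounded component dominates.

infinity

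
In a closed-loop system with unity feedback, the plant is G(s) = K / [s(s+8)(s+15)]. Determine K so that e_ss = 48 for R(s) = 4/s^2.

10

The open loop has one pole at the origin → type 1 system.
K_v = lim_{s→0} s·G(s) = K / (8·15) = (1/120)·K.
e_ss = 4/K_v = 48 ⇒ K_v = 1/12 ⇒ K = (1/12)/(1/120) = 10.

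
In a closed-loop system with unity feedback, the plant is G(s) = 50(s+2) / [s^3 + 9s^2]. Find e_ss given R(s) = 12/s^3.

Lowest-order denominator term is 9s^2, so the open loop has 2 poles at the origin → type 2 system.
K_a = lim_{s→0} s^2·G(s) = 50·2 / 9 = 100/9.
r(t) = 6t^2 gives R(s) = 12/s^3.
e_ss = 12/K_a = 12/(100/9) = 1.08.

1.08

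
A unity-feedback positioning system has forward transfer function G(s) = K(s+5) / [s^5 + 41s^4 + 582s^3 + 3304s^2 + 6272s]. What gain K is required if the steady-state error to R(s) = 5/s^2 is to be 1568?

4

The denominator has no term below 6272s — 1 pole at s=0, type 1.
K_v = lim_{s→0} s·G(s) = K·5 / 6272 = (5/6272)·K.
e_ss = 5/K_v = 1568 ⇒ K_v = 5/1568 ⇒ K = (5/1568)/(5/6272) = 4.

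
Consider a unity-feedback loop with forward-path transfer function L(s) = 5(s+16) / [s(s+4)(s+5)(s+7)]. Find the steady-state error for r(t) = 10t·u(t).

System type = 1 (one pole at s=0).
K_v = lim_{s→0} s·L(s) = 5·16 / (4·5·7) = 4/7.
e_ss = 10/K_v = 10/(4/7) = 17.5.

17.5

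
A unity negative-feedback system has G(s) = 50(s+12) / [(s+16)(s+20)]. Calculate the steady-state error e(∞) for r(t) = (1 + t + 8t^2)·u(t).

infinity

No free integrators in G(s): this is a type 0 system. By superposition:
  • 1: e_ss = 1/(1+K_p) with K_p=1.875 → 8/23.
  • t: a type-0 system cannot track it, e_ss → ∞.
  • 8t^2: a type-0 system cannot track it, e_ss → ∞.
The unbounded component dominates.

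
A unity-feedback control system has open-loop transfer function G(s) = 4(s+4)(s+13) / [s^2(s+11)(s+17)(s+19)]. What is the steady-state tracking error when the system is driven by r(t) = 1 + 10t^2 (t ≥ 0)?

Two free integrators in G(s): this is a type 2 system. By superposition:
  • 1: tracked with zero error.
  • 10t^2: e_ss = 20/K_a with K_a=208/3553 → 17765/52.
Total e_ss = 17765/52.

17765/52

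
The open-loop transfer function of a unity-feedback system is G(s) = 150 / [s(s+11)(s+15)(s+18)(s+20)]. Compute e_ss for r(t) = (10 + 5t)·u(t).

G(s) has one factor of s in the denominator, so the system is type 1. Treating each term separately:
  • 10: tracked with zero error.
  • 5t: e_ss = 5/K_v with K_v=1/396 → 1980.
Total e_ss = 1980.

1980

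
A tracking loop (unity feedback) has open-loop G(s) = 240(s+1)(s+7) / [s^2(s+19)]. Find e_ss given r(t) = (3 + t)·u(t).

System type = 2 (two poles at s=0). Treating each term separately:
  • 3: tracked with zero error.
  • t: tracked with zero error.
Total e_ss = 0.

0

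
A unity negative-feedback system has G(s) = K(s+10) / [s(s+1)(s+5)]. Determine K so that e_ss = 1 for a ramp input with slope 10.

One free integrator in G(s): this is a type 1 system.
K_v = lim_{s→0} s·G(s) = K·10 / (1·5) = 2·K.
e_ss = 10/K_v = 1 ⇒ K_v = 10 ⇒ K = 10/2 = 5.

5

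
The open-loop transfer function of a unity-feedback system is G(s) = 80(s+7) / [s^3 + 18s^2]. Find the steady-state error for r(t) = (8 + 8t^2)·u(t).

Lowest-order denominator term is 18s^2, so the open loop has 2 poles at the origin → type 2 system. Taking each input component in turn:
  • 8: tracked with zero error.
  • 8t^2: e_ss = 16/K_a with K_a=280/9 → 18/35.
Total e_ss = 18/35.

18/35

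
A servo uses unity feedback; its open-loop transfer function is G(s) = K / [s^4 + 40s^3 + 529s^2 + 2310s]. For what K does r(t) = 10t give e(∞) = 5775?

The denominator has no term below 2310s — 1 pole at s=0, type 1.
K_v = lim_{s→0} s·G(s) = K / 2310 = (1/2310)·K.
e_ss = 10/K_v = 5775 ⇒ K_v = 2/1155 ⇒ K = (2/1155)/(1/2310) = 4.

4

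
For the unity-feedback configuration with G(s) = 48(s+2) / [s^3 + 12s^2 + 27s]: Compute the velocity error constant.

Lowest-order denominator term is 27s, so the open loop has 1 pole at the origin → type 1 system.
K_v = lim_{s→0} s·G(s) = 48·2 / 27 = 32/9.

32/9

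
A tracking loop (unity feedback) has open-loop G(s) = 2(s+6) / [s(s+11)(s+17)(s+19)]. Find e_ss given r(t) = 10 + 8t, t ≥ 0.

7106/3

One free integrator in G(s): this is a type 1 system. Treating each term separately:
  • 10: tracked with zero error.
  • 8t: e_ss = 8/K_v with K_v=12/3553 → 7106/3.
Total e_ss = 7106/3.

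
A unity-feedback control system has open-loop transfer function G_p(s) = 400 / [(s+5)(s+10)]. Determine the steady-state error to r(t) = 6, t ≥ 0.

No free integrators in G_p(s): this is a type 0 system.
K_p = lim_{s→0} G_p(s) = 400 / (5·10) = 8.
e_ss = 6/(1 + K_p) = 6/9 = 2/3.

2/3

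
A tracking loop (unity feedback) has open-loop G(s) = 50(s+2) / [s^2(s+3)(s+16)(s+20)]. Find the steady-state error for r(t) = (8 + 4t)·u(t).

0

System type = 2 (two poles at s=0). Treating each term separately:
  • 8: tracked with zero error.
  • 4t: tracked with zero error.
Total e_ss = 0.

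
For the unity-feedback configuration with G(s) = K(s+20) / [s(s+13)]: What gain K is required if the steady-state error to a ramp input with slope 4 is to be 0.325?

System type = 1 (one pole at s=0).
K_v = lim_{s→0} s·G(s) = K·20 / (13) = (20/13)·K.
e_ss = 4/K_v = 0.325 ⇒ K_v = 160/13 ⇒ K = (160/13)/(20/13) = 8.

8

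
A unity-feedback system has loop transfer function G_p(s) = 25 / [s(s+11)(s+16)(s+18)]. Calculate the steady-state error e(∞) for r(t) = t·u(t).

The open loop has one pole at the origin → type 1 system.
K_v = lim_{s→0} s·G_p(s) = 25 / (11·16·18) = 25/3168.
e_ss = 1/K_v = 1/(25/3168) = 126.72.

126.72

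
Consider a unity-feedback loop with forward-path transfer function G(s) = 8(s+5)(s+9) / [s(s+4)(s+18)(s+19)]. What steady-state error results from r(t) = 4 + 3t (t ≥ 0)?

11.4

G(s) has one factor of s in the denominator, so the system is type 1. Taking each input component in turn:
  • 4: tracked with zero error.
  • 3t: e_ss = 3/K_v with K_v=5/19 → 11.4.
Total e_ss = 11.4.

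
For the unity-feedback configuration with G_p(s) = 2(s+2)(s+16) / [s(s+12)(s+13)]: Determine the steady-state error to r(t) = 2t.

4.875

System type = 1 (one pole at s=0).
K_v = lim_{s→0} s·G_p(s) = 2·2·16 / (12·13) = 16/39.
e_ss = 2/K_v = 2/(16/39) = 4.875.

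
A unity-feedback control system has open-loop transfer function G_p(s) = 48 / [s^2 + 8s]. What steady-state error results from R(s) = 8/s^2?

4/3

Lowest-order denominator term is 8s, so the open loop has 1 pole at the origin → type 1 system.
K_v = lim_{s→0} s·G_p(s) = 48 / 8 = 6.
e_ss = 8/K_v = 8/6 = 4/3.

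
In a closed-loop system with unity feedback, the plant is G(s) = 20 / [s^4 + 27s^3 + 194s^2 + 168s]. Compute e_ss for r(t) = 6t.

Lowest-order denominator term is 168s, so the open loop has 1 pole at the origin → type 1 system.
K_v = lim_{s→0} s·G(s) = 20 / 168 = 5/42.
e_ss = 6/K_v = 6/(5/42) = 50.4.

50.4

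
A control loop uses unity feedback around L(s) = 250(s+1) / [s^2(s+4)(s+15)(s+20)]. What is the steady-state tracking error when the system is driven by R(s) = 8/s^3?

38.4

L(s) has two factors of s in the denominator, so the system is type 2.
K_a = lim_{s→0} s^2·L(s) = 250·1 / (4·15·20) = 5/24.
r(t) = 4t^2 gives R(s) = 8/s^3.
e_ss = 8/K_a = 8/(5/24) = 38.4.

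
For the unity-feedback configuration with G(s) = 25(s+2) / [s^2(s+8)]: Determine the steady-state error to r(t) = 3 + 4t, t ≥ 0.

Two free integrators in G(s): this is a type 2 system. Treating each term separately:
  • 3: tracked with zero error.
  • 4t: tracked with zero error.
Total e_ss = 0.

0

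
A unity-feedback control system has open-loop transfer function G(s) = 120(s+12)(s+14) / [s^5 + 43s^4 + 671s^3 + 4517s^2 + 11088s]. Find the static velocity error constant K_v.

Factoring s from the denominator leaves a polynomial with constant term 11088, so the system is type 1.
K_v = lim_{s→0} s·G(s) = 120·12·14 / 11088 = 20/11.

20/11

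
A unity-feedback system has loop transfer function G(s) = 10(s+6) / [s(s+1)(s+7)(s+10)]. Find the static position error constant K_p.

K_p = lim_{s→0} G(s); with 1 pole at the origin the limit diverges, so K_p = ∞.

infinity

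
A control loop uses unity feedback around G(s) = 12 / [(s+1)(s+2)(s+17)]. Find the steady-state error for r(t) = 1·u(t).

G(s) has no factors of s in the denominator, so the system is type 0.
K_p = lim_{s→0} G(s) = 12 / (1·2·17) = 6/17.
e_ss = 1/(1 + K_p) = 1/(23/17) = 17/23.

17/23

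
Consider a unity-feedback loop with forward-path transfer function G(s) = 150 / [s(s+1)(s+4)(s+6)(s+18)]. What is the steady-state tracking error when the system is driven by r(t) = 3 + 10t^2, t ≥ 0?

System type = 1 (one pole at s=0). By superposition:
  • 3: tracked with zero error.
  • 10t^2: a type-1 system cannot track it, e_ss → ∞.
The unbounded component dominates.

infinity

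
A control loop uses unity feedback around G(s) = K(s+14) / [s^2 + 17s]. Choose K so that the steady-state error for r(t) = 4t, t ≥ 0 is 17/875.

Lowest-order denominator term is 17s, so the open loop has 1 pole at the origin → type 1 system.
K_v = lim_{s→0} s·G(s) = K·14 / 17 = (14/17)·K.
e_ss = 4/K_v = 17/875 ⇒ K_v = 3500/17 ⇒ K = (3500/17)/(14/17) = 250.

250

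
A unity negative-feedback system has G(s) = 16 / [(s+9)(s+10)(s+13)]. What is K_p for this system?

System type = 0 (no poles at s=0).
K_p = lim_{s→0} G(s) = 16 / (9·10·13) = 8/585.

8/585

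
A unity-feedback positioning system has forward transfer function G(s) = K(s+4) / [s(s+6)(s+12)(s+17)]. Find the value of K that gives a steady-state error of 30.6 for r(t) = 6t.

60

G(s) has one factor of s in the denominator, so the system is type 1.
K_v = lim_{s→0} s·G(s) = K·4 / (6·12·17) = (1/306)·K.
e_ss = 6/K_v = 30.6 ⇒ K_v = 10/51 ⇒ K = (10/51)/(1/306) = 60.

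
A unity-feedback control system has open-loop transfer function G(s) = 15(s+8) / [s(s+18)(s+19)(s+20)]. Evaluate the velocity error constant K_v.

1/57

G(s) has one factor of s in the denominator, so the system is type 1.
K_v = lim_{s→0} s·G(s) = 15·8 / (18·19·20) = 1/57.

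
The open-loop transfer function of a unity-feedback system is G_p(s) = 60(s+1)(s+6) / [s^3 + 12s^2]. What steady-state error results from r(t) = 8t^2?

Factoring s^2 from the denominator leaves a polynomial with constant term 12, so the system is type 2.
K_a = lim_{s→0} s^2·G_p(s) = 60·1·6 / 12 = 30.
r(t) = 8t^2 gives R(s) = 16/s^3.
e_ss = 16/K_a = 16/30 = 8/15.

8/15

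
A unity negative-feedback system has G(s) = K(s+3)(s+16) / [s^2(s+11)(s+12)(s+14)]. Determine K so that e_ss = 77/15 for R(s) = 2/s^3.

The open loop has two poles at the origin → type 2 system.
K_a = lim_{s→0} s^2·G(s) = K·3·16 / (11·12·14) = (2/77)·K.
e_ss = 2/K_a = 77/15 ⇒ K_a = 30/77 ⇒ K = (30/77)/(2/77) = 15.

15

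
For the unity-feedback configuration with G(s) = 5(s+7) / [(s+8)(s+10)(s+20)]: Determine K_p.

The open loop has no poles at the origin → type 0 system.
K_p = lim_{s→0} G(s) = 5·7 / (8·10·20) = 7/320.

7/320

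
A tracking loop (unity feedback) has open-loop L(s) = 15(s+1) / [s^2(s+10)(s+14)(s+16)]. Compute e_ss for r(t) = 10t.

0

Two free integrators in L(s): this is a type 2 system.
A type-2 system has K_v = ∞, so it tracks a ramp input with zero steady-state error.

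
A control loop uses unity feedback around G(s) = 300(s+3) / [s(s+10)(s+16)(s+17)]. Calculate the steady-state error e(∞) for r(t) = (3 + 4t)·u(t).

One free integrator in G(s): this is a type 1 system. By superposition:
  • 3: tracked with zero error.
  • 4t: e_ss = 4/K_v with K_v=45/136 → 544/45.
Total e_ss = 544/45.

544/45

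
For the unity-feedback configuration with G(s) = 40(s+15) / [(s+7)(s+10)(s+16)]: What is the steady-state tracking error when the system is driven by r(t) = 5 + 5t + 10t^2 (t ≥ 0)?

The open loop has no poles at the origin → type 0 system. Taking each input component in turn:
  • 5: e_ss = 5/(1+K_p) with K_p=15/28 → 140/43.
  • 5t: a type-0 system cannot track it, e_ss → ∞.
  • 10t^2: a type-0 system cannot track it, e_ss → ∞.
The unbounded component dominates.

infinity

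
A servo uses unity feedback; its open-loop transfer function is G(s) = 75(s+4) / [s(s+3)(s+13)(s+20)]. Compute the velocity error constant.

The open loop has one pole at the origin → type 1 system.
K_v = lim_{s→0} s·G(s) = 75·4 / (3·13·20) = 5/13.

5/13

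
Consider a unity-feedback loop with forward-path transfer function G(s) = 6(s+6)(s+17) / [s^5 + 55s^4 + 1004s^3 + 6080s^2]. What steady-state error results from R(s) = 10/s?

The denominator has no term below 6080s^2 — 2 poles at s=0, type 2.
A type-2 system has K_p = ∞, so it tracks a step input with zero steady-state error.

0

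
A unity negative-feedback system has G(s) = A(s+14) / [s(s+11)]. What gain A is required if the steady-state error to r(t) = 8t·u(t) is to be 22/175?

50

The open loop has one pole at the origin → type 1 system.
K_v = lim_{s→0} s·G(s) = A·14 / (11) = (14/11)·A.
e_ss = 8/K_v = 22/175 ⇒ K_v = 700/11 ⇒ A = (700/11)/(14/11) = 50.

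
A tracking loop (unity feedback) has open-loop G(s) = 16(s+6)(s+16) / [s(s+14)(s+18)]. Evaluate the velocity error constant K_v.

G(s) has one factor of s in the denominator, so the system is type 1.
K_v = lim_{s→0} s·G(s) = 16·6·16 / (14·18) = 128/21.

128/21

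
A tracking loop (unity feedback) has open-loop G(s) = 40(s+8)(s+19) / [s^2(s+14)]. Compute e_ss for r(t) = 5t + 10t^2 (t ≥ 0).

The open loop has two poles at the origin → type 2 system. Taking each input component in turn:
  • 5t: tracked with zero error.
  • 10t^2: e_ss = 20/K_a with K_a=3040/7 → 7/152.
Total e_ss = 7/152.

7/152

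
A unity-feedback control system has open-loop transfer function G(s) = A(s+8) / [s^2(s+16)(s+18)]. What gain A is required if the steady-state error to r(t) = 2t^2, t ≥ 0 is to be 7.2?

20

The open loop has two poles at the origin → type 2 system.
K_a = lim_{s→0} s^2·G(s) = A·8 / (16·18) = (1/36)·A.
e_ss = 4/K_a = 7.2 ⇒ K_a = 5/9 ⇒ A = (5/9)/(1/36) = 20.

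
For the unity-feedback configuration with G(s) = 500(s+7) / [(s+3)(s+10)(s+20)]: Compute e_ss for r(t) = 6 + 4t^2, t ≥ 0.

System type = 0 (no poles at s=0). By superposition:
  • 6: e_ss = 6/(1+K_p) with K_p=35/6 → 36/41.
  • 4t^2: a type-0 system cannot track it, e_ss → ∞.
The unbounded component dominates.

infinity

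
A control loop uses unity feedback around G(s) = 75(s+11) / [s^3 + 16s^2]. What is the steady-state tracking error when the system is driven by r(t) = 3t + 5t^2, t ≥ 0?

32/165

Factoring s^2 from the denominator leaves a polynomial with constant term 16, so the system is type 2. Taking each input component in turn:
  • 3t: tracked with zero error.
  • 5t^2: e_ss = 10/K_a with K_a=51.5625 → 32/165.
Total e_ss = 32/165.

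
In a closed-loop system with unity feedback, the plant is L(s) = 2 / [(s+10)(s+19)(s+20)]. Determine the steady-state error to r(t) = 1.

No free integrators in L(s): this is a type 0 system.
K_p = lim_{s→0} L(s) = 2 / (10·19·20) = 1/1900.
e_ss = 1/(1 + K_p) = 1/(1901/1900) = 1900/1901.

1900/1901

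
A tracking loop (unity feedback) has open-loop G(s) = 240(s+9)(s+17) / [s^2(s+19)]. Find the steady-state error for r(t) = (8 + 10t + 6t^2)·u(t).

System type = 2 (two poles at s=0). Treating each term separately:
  • 8: tracked with zero error.
  • 10t: tracked with zero error.
  • 6t^2: e_ss = 12/K_a with K_a=36720/19 → 19/3060.
Total e_ss = 19/3060.

19/3060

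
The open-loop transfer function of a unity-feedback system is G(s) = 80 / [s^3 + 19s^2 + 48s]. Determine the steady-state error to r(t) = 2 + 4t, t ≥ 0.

2.4

Factoring s from the denominator leaves a polynomial with constant term 48, so the system is type 1. By superposition:
  • 2: tracked with zero error.
  • 4t: e_ss = 4/K_v with K_v=5/3 → 2.4.
Total e_ss = 2.4.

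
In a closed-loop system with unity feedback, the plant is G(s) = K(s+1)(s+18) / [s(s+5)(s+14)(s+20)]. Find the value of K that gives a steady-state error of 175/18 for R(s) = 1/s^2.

8

The open loop has one pole at the origin → type 1 system.
K_v = lim_{s→0} s·G(s) = K·1·18 / (5·14·20) = (9/700)·K.
e_ss = 1/K_v = 175/18 ⇒ K_v = 18/175 ⇒ K = (18/175)/(9/700) = 8.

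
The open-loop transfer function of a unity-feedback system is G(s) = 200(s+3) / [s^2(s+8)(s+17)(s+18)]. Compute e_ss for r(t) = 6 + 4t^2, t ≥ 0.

32.64

Two free integrators in G(s): this is a type 2 system. By superposition:
  • 6: tracked with zero error.
  • 4t^2: e_ss = 8/K_a with K_a=25/102 → 32.64.
Total e_ss = 32.64.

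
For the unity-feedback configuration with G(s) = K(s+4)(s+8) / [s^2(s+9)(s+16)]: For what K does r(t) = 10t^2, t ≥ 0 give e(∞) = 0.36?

250

Two free integrators in G(s): this is a type 2 system.
K_a = lim_{s→0} s^2·G(s) = K·4·8 / (9·16) = (2/9)·K.
e_ss = 20/K_a = 0.36 ⇒ K_a = 500/9 ⇒ K = (500/9)/(2/9) = 250.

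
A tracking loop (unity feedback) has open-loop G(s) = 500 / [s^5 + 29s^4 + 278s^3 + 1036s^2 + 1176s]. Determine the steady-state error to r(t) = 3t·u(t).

7.056

The denominator has no term below 1176s — 1 pole at s=0, type 1.
K_v = lim_{s→0} s·G(s) = 500 / 1176 = 125/294.
e_ss = 3/K_v = 3/(125/294) = 7.056.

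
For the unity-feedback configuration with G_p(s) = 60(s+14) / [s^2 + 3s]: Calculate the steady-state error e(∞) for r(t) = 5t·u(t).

Lowest-order denominator term is 3s, so the open loop has 1 pole at the origin → type 1 system.
K_v = lim_{s→0} s·G_p(s) = 60·14 / 3 = 280.
e_ss = 5/K_v = 5/280 = 1/56.

1/56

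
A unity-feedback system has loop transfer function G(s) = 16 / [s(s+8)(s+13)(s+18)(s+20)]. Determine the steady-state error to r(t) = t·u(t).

System type = 1 (one pole at s=0).
K_v = lim_{s→0} s·G(s) = 16 / (8·13·18·20) = 1/2340.
e_ss = 1/K_v = 1/(1/2340) = 2340.

2340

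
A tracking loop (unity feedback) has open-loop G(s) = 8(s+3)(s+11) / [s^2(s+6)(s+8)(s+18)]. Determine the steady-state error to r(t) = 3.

0

G(s) has two factors of s in the denominator, so the system is type 2.
K_p = ∞ for a type-2 system; e_ss to a step is zero.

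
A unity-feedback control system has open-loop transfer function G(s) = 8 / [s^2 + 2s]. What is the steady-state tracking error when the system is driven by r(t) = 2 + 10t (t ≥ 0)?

Factoring s from the denominator leaves a polynomial with constant term 2, so the system is type 1. Taking each input component in turn:
  • 2: tracked with zero error.
  • 10t: e_ss = 10/K_v with K_v=4 → 2.5.
Total e_ss = 2.5.

2.5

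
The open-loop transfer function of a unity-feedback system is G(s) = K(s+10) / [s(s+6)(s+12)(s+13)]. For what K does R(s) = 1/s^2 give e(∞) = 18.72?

5

The open loop has one pole at the origin → type 1 system.
K_v = lim_{s→0} s·G(s) = K·10 / (6·12·13) = (5/468)·K.
e_ss = 1/K_v = 18.72 ⇒ K_v = 25/468 ⇒ K = (25/468)/(5/468) = 5.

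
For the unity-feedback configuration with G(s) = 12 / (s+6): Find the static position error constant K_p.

2

G(s) has no factors of s in the denominator, so the system is type 0.
K_p = lim_{s→0} G(s) = 12 / (6) = 2.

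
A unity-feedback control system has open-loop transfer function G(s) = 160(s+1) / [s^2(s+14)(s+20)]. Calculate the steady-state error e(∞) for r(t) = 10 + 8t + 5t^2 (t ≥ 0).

G(s) has two factors of s in the denominator, so the system is type 2. Taking each input component in turn:
  • 10: tracked with zero error.
  • 8t: tracked with zero error.
  • 5t^2: e_ss = 10/K_a with K_a=4/7 → 17.5.
Total e_ss = 17.5.

17.5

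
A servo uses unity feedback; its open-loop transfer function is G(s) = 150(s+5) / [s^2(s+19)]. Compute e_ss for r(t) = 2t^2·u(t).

38/375

Two free integrators in G(s): this is a type 2 system.
K_a = lim_{s→0} s^2·G(s) = 150·5 / (19) = 750/19.
r(t) = 2t^2 gives R(s) = 4/s^3.
e_ss = 4/K_a = 4/(750/19) = 38/375.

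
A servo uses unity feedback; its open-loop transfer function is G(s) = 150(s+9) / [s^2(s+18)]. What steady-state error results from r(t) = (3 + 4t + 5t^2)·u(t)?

2/15

System type = 2 (two poles at s=0). By superposition:
  • 3: tracked with zero error.
  • 4t: tracked with zero error.
  • 5t^2: e_ss = 10/K_a with K_a=75 → 2/15.
Total e_ss = 2/15.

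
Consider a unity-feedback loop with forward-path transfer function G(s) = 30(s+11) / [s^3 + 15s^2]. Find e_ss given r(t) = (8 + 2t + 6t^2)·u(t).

6/11

The denominator has no term below 15s^2 — 2 poles at s=0, type 2. Treating each term separately:
  • 8: tracked with zero error.
  • 2t: tracked with zero error.
  • 6t^2: e_ss = 12/K_a with K_a=22 → 6/11.
Total e_ss = 6/11.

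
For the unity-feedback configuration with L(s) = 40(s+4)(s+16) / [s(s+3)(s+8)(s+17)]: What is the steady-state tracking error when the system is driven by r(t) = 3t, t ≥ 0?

L(s) has one factor of s in the denominator, so the system is type 1.
K_v = lim_{s→0} s·L(s) = 40·4·16 / (3·8·17) = 320/51.
e_ss = 3/K_v = 3/(320/51) = 153/320.

153/320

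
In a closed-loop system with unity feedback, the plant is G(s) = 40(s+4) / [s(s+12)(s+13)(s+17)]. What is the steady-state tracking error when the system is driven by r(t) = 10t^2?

One free integrator in G(s): this is a type 1 system.
For a type-1 system K_a = 0, so e_ss to a parabolic input is unbounded.

infinity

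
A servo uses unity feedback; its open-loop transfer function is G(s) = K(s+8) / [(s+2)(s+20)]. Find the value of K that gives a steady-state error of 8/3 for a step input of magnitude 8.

10

System type = 0 (no poles at s=0).
K_p = lim_{s→0} G(s) = K·8 / (2·20) = 0.2·K.
e_ss = 8/(1 + K_p) = 8/3 ⇒ 1 + 0.2·K = 3 ⇒ K = 10.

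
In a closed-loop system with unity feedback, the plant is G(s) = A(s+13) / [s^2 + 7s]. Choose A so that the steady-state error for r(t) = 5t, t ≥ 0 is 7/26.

Factoring s from the denominator leaves a polynomial with constant term 7, so the system is type 1.
K_v = lim_{s→0} s·G(s) = A·13 / 7 = (13/7)·A.
e_ss = 5/K_v = 7/26 ⇒ K_v = 130/7 ⇒ A = (130/7)/(13/7) = 10.

10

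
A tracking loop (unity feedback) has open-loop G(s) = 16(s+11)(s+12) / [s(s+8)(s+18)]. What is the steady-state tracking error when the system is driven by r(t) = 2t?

System type = 1 (one pole at s=0).
K_v = lim_{s→0} s·G(s) = 16·11·12 / (8·18) = 44/3.
e_ss = 2/K_v = 2/(44/3) = 3/22.

3/22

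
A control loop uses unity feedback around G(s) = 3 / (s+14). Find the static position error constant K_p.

3/14

G(s) has no factors of s in the denominator, so the system is type 0.
K_p = lim_{s→0} G(s) = 3 / (14) = 3/14.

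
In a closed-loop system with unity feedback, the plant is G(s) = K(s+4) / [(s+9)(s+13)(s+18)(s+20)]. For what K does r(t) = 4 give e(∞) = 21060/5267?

The open loop has no poles at the origin → type 0 system.
K_p = lim_{s→0} G(s) = K·4 / (9·13·18·20) = (1/10530)·K.
e_ss = 4/(1 + K_p) = 21060/5267 ⇒ 1 + (1/10530)·K = 5267/5265 ⇒ K = 4.

4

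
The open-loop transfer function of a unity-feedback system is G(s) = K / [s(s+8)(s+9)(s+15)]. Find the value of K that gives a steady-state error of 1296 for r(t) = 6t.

5

The open loop has one pole at the origin → type 1 system.
K_v = lim_{s→0} s·G(s) = K / (8·9·15) = (1/1080)·K.
e_ss = 6/K_v = 1296 ⇒ K_v = 1/216 ⇒ K = (1/216)/(1/1080) = 5.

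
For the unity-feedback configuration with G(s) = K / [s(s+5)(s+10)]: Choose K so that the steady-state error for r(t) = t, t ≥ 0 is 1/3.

System type = 1 (one pole at s=0).
K_v = lim_{s→0} s·G(s) = K / (5·10) = 0.02·K.
e_ss = 1/K_v = 1/3 ⇒ K_v = 3 ⇒ K = 3/0.02 = 150.

150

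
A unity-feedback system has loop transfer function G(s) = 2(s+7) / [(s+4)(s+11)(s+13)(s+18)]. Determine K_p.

The open loop has no poles at the origin → type 0 system.
K_p = lim_{s→0} G(s) = 2·7 / (4·11·13·18) = 7/5148.

7/5148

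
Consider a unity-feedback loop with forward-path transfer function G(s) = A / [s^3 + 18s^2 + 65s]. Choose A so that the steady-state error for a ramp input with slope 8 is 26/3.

The denominator has no term below 65s — 1 pole at s=0, type 1.
K_v = lim_{s→0} s·G(s) = A / 65 = (1/65)·A.
e_ss = 8/K_v = 26/3 ⇒ K_v = 12/13 ⇒ A = (12/13)/(1/65) = 60.

60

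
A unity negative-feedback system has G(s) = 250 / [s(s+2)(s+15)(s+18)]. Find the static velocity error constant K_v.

System type = 1 (one pole at s=0).
K_v = lim_{s→0} s·G(s) = 250 / (2·15·18) = 25/54.

25/54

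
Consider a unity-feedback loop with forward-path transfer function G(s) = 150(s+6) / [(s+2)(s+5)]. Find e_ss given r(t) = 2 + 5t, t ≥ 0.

The open loop has no poles at the origin → type 0 system. Taking each input component in turn:
  • 2: e_ss = 2/(1+K_p) with K_p=90 → 2/91.
  • 5t: a type-0 system cannot track it, e_ss → ∞.
The unbounded component dominates.

infinity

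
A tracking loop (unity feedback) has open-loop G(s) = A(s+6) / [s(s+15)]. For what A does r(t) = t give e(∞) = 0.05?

50

System type = 1 (one pole at s=0).
K_v = lim_{s→0} s·G(s) = A·6 / (15) = 0.4·A.
e_ss = 1/K_v = 0.05 ⇒ K_v = 20 ⇒ A = 20/0.4 = 50.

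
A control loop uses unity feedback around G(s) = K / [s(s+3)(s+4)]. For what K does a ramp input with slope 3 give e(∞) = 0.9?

40

The open loop has one pole at the origin → type 1 system.
K_v = lim_{s→0} s·G(s) = K / (3·4) = (1/12)·K.
e_ss = 3/K_v = 0.9 ⇒ K_v = 10/3 ⇒ K = (10/3)/(1/12) = 40.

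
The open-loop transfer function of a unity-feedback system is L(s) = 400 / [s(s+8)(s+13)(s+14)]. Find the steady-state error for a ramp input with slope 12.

43.68

The open loop has one pole at the origin → type 1 system.
K_v = lim_{s→0} s·L(s) = 400 / (8·13·14) = 25/91.
e_ss = 12/K_v = 12/(25/91) = 43.68.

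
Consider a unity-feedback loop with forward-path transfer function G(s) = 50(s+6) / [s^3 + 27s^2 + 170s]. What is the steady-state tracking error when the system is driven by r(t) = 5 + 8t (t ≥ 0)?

Factoring s from the denominator leaves a polynomial with constant term 170, so the system is type 1. Treating each term separately:
  • 5: tracked with zero error.
  • 8t: e_ss = 8/K_v with K_v=30/17 → 68/15.
Total e_ss = 68/15.

68/15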